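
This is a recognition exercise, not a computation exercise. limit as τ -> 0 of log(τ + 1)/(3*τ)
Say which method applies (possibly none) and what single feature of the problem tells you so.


Technique: l'Hôpital's rule (0/0) — both numerator and denominator vanish at 0: the genuine 0/0 indeterminate that l'Hôpital exists for. Known elementary limits would finish this too — the rule just bypasses the case analysis.


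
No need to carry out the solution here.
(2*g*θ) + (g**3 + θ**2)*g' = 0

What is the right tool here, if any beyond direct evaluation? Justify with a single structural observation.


Best approach: the exact-equation method — this form is already the differential of something: the matching mixed partials of 2*g*θ and g**3 + θ**2 prove it.


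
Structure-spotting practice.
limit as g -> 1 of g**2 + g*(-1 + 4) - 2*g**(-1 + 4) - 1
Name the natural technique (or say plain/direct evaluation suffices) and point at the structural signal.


Technique: no special technique — nothing blocks direct substitution at 1: plug in and finish.


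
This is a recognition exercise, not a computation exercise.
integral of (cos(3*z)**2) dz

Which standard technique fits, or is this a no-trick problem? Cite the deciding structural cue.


Best approach: a trigonometric identity — cos(3*z)**2 carries an even exponent — trade it for double-angle cosines before integrating.


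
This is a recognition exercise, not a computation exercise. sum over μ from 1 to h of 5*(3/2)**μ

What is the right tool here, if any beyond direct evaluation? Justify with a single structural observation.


Technique: the geometric series formula — the ratio of consecutive terms is the constant 3/2, independent of the index — a geometric sum.


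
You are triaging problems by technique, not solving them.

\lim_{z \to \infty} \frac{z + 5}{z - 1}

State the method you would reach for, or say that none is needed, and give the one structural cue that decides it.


Method: dominant-term comparison — at large z only the top-degree terms survive; compare the leading terms and the limit falls out. Differentiating the expression as a single quotient would eventually settle it as well; matching dominant growth settles it immediately.


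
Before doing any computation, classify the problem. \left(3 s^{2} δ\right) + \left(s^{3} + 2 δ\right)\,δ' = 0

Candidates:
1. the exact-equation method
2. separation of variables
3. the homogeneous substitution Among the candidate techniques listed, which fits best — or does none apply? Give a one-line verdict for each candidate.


Best approach: the exact-equation method — 3 s^{2} δ and s^{3} + 2 δ pass the exactness check on the nose, so no integrating factor in s or δ is needed at all.
- the exact-equation method — applicable, and directly so.
- separation of variables: the two dependences are entangled, not a clean product of one-variable pieces.
- the homogeneous substitution — the slope changes under joint rescaling, failing the degree-zero test.


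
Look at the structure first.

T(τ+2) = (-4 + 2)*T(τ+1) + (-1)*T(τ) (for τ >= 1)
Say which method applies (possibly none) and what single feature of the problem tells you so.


Best approach: the characteristic-root method — shift-invariance with fixed coefficients calls for exponential trials; the characteristic polynomial finds every r^τ.


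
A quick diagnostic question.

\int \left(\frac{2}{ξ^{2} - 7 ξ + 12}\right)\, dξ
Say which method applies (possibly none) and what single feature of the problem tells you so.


Diagnosis: partial fractions — the integrand is a proper rational function and its denominator ξ^{2} - 7 ξ + 12 factors into distinct pieces, so it splits into simple fractions.


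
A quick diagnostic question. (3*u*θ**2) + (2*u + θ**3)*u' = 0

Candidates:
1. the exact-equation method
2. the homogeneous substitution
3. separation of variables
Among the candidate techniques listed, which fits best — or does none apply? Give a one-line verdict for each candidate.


Technique: the exact-equation method — d/du of 3*u*θ**2 equals d/dθ of 2*u + θ**3: the form is a total differential of one potential — integrate it exactly.
- the exact-equation method: yes — fits the structure here.
- the homogeneous substitution: the ratio substitution does not collapse this equation.
- separation of variables — the two dependences do not factor apart.


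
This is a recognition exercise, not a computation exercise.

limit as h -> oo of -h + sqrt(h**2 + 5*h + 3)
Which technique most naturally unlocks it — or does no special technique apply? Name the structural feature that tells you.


Technique: conjugate multiplication — this difference gives up after one conjugate multiplication — the radical structure cancels against its conjugate.


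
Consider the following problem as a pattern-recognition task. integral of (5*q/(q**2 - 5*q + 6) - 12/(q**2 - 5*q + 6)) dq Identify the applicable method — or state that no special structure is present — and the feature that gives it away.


Technique: partial fractions — break q**2 - 5*q + 6 into its roots and the integral splits into logarithm-sized bites.


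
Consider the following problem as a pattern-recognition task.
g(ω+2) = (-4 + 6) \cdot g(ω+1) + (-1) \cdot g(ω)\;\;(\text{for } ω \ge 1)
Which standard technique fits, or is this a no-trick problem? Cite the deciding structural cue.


Verdict: the characteristic-root method — try a geometric ansatz r^ω: constant coefficients turn the recurrence into one polynomial equation in r.


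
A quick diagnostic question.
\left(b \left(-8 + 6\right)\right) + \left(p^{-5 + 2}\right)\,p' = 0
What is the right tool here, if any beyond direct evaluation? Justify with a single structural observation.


Verdict: separation of variables — solved for the derivative, the right side splits multiplicatively into a function of each variable alone — divide and integrate each side. One could also solve this as an exact equation; with each coefficient in its own variable, separating is the same work with fewer steps.


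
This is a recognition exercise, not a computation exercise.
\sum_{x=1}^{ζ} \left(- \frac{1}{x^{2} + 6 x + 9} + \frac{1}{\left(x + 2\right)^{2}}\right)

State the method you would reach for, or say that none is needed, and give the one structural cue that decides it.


Method: telescoping — the generic term is a one-step difference of \frac{1}{\left(x + 2\right)^{2}}, so partial sums shortcut to endpoint evaluation.


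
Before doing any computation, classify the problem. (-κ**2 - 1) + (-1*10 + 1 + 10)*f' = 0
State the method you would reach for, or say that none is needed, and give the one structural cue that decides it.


Best approach: no special technique — with f absent the equation is not coupled at all: direct integration in κ.


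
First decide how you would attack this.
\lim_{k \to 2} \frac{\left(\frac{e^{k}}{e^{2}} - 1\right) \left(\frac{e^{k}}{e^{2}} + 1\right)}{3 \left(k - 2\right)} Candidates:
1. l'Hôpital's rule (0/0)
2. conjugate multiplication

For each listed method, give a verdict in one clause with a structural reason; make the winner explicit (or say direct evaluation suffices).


Technique: l'Hôpital's rule (0/0) — plug in 2: top and bottom both hit zero, so differentiate each and retry. Expanding numerator and denominator to first order gives the same value — the rule automates exactly that.
- l'Hôpital's rule (0/0) — applies; the problem has the shape this method handles.
- conjugate multiplication — no difference of divergent radicals appears, so rationalizing has nothing to cancel.


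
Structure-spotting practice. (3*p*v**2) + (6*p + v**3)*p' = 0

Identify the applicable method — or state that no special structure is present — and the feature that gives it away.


Best approach: the exact-equation method — d/dp of 3*p*v**2 equals d/dv of 6*p + v**3: the form is a total differential of one potential — integrate it exactly.


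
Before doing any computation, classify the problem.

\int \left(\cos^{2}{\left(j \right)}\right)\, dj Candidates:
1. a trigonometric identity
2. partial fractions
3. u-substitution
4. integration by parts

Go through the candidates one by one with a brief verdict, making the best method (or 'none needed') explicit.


Technique: a trigonometric identity — \cos^{2}{\left(j \right)} is an even power — the power-reduction identity rewrites it into first-degree cosines.
- a trigonometric identity — applicable, and directly so.
- partial fractions — the expression is not a ratio of polynomials that decomposes further.
- u-substitution: no subexpression of the integrand serves as a whole-integral substitution inner — individual terms may offer their own, but none carries its derivative as a factor of the full integrand; a working change of variable would have to be constructed from outside the expression.
- integration by parts — not the fit here: there is no polynomial factor to ladder down — parts can still close the trigonometric product by recursion, though the identity rewrite is the direct route.


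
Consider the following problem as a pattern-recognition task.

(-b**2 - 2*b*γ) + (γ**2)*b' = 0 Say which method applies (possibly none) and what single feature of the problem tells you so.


Best approach: the homogeneous substitution — the slope is degree-zero homogeneous: the ratio substitution v = b/γ collapses it. Rearranged, this also fits the Bernoulli template directly; the homogeneous substitution reads the structure without the rearrangement.


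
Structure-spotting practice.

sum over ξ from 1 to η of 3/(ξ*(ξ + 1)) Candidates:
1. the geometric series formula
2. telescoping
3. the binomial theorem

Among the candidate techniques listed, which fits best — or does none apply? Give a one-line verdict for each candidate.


Best approach: telescoping — the summand 3/(ξ*(ξ + 1)) decomposes into fractions whose poles differ by an integer shift — the series collapses.
- the geometric series formula — there is no constant term-to-term ratio.
- telescoping — yes, a natural case for it.
- the binomial theorem — there is no pair of bases whose matched powers would reassemble into a single binomial power.


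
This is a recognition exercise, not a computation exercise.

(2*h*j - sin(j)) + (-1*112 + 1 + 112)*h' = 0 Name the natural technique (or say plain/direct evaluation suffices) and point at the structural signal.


Technique: a linear integrating factor — the unknown enters only to the first power against a nonzero forcing term — the integrating-factor template applies directly.


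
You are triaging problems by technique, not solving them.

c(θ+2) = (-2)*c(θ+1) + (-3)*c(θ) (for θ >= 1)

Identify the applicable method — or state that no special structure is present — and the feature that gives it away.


Technique: the characteristic-root method — try a geometric ansatz r^θ: constant coefficients turn the recurrence into one polynomial equation in r.


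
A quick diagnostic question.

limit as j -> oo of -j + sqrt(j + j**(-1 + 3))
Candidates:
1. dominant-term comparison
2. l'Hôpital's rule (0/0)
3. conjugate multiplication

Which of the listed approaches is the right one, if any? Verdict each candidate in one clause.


Verdict: conjugate multiplication — divergence minus divergence hides a finite answer — expose it by pairing sqrt(j + j**(-1 + 3)) - j with its conjugate.
- dominant-term comparison: this limit is not decided by comparing polynomial growth at infinity.
- l'Hôpital's rule (0/0) — the expression is a difference driving to ∞ − ∞, not a 0/0 quotient — there is no ratio for the rule to differentiate.
- conjugate multiplication: applicable, and directly so.


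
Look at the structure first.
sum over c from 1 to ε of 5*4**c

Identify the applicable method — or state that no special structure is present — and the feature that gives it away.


Best approach: the geometric series formula — check a ratio of consecutive terms: it is 4, independent of the index, so the geometric formula closes the sum.


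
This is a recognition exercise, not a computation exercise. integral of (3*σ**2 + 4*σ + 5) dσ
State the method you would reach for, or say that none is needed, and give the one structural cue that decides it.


Verdict: no special technique — a term-by-term power-rule job in σ; no substitution or rearrangement earns its keep here.


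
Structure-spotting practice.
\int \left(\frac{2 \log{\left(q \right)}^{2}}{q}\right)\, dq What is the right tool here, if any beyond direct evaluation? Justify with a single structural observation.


Best approach: u-substitution — collected, the integrand has one factor that is, up to a constant, the derivative of an inner expression the rest depends on — substitute for that inner expression.


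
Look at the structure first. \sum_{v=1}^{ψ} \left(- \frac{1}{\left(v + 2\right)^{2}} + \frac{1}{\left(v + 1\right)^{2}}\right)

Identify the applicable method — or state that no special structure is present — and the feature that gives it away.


Technique: telescoping — the summand is built as \frac{1}{\left(v + 1\right)^{2}} minus its own successor — adjacent terms annihilate down the line.


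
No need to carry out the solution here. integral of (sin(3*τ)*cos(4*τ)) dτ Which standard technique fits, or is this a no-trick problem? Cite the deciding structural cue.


Best approach: a trigonometric identity — distinct frequencies under one product (sin(3*τ)*cos(4*τ)): the product-to-sum identity is the systematic route to an integrable form.


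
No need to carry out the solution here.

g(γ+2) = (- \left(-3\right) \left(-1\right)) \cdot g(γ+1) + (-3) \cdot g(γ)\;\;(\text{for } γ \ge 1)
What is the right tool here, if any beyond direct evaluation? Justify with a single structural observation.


Best approach: the characteristic-root method — shift-invariance with fixed coefficients calls for exponential trials; the characteristic polynomial finds every r^γ.


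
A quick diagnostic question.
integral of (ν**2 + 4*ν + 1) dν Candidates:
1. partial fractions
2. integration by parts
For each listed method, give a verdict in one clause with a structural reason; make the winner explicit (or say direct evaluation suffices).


Best approach: no special technique — scan for structure and find none: constant multiples of powers of ν, integrate directly.
- partial fractions — the expression is not a ratio of polynomials that decomposes further.
- integration by parts: splitting off a factor buys nothing — the integrand integrates directly without parts.


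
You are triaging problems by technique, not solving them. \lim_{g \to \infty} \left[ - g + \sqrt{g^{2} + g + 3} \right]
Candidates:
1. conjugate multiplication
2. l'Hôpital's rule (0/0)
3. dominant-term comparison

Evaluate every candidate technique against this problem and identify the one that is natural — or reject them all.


Verdict: conjugate multiplication — divergence minus divergence hides a finite answer — expose it by pairing \sqrt{g^{2} + g + 3} - g with its conjugate.
- conjugate multiplication: yes, a natural case for it.
- l'Hôpital's rule (0/0) — no quotient structure at all: the clash is ∞ minus ∞, which rationalizing converts into a tractable ratio.
- dominant-term comparison — leading-power comparison does not apply to this form.


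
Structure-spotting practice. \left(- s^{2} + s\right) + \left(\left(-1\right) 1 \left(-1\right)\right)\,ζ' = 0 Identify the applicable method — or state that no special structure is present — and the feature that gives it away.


Method: no special technique — with ζ absent the equation is not coupled at all: direct integration in s.


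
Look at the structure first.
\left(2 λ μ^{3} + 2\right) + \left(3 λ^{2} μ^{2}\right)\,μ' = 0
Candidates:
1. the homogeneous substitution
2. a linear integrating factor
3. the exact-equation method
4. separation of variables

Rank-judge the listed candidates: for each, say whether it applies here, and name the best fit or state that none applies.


Method: the exact-equation method — because the two cross partials coincide, the form is conservative as written — recover its potential in (λ, μ).
- the homogeneous substitution — solved for the derivative, the right side changes under joint scaling of the two variables.
- a linear integrating factor — the unknown enters nonlinearly (through a power, a denominator, or a transcendental function), which the linear integrating-factor recipe cannot absorb as-is — any repair would come from a preliminary substitution, not the factor.
- the exact-equation method — yes, a natural case for it.
- separation of variables — the two dependences are entangled, not a clean product of one-variable pieces.


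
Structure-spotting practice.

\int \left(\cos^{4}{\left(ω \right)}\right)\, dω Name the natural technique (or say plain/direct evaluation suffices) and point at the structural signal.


Best approach: a trigonometric identity — the exponent on \cos^{4}{\left(ω \right)} is even — the power-reduction identity is the standard preprocessing step.


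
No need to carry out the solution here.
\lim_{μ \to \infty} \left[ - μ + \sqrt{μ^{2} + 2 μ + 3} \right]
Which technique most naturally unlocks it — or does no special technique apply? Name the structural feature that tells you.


Method: conjugate multiplication — both pieces blow up but their difference is finite; the conjugate trick rationalizes \sqrt{μ^{2} + 2 μ + 3} - μ.


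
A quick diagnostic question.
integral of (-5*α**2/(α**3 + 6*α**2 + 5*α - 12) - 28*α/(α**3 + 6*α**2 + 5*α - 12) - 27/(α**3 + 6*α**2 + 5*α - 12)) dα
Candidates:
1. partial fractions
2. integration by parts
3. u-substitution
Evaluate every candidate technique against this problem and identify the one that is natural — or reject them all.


Diagnosis: partial fractions — rational integrand, reducible denominator α**3 + 6*α**2 + 5*α - 12: decompose first, integrate second.
- partial fractions: a fit — the right tool for this form.
- integration by parts: the integrand does not split as a nonconstant polynomial times an exp, sine, cosine of a linear argument, or logarithm — no polynomial-kernel parts product to differentiate one side of.
- u-substitution: no subexpression of the integrand serves as a whole-integral substitution inner — individual terms may offer their own, but none carries its derivative as a factor of the full integrand; a working change of variable would have to be constructed from outside the expression.


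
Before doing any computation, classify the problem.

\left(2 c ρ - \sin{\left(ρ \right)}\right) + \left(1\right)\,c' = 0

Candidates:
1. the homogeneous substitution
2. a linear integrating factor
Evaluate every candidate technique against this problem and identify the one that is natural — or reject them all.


Verdict: a linear integrating factor — the unknown enters only to the first power against a nonzero forcing term — the integrating-factor template applies directly.
- the homogeneous substitution — the slope changes under joint rescaling, failing the degree-zero test.
- a linear integrating factor: applicable, and directly so.


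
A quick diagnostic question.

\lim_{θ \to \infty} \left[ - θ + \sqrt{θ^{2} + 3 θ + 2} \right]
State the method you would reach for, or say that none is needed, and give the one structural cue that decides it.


Diagnosis: conjugate multiplication — two divergent pieces with a minus sign between them and a radical in the mix: rationalize \sqrt{θ^{2} + 3 θ + 2} - θ before any limit law applies.


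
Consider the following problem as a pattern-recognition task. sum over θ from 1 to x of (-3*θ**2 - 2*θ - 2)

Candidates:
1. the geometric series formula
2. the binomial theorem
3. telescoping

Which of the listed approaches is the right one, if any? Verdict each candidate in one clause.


Technique: no special technique — with only polynomial terms in θ present, the classical sum-of-powers identities are all you need.
- the geometric series formula: no single multiplier carries one term to the next throughout the sum.
- the binomial theorem — the summand does not match any term pattern of an expanded binomial power.
- telescoping — the summand is not presented as a shifted difference — a telescoping rewrite may exist, but the displayed structure does not offer one.


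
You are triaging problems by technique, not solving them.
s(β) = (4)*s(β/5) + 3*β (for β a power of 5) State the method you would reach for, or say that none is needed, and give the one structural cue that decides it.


Best approach: the master substitution — recursion at β/5 is multiplicative in the index; logarithmic reindexing via β = 5^m linearizes it.


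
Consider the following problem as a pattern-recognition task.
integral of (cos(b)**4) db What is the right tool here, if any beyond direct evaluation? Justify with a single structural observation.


Technique: a trigonometric identity — cos(b)**4 is an even power — the power-reduction identity rewrites it into first-degree cosines.


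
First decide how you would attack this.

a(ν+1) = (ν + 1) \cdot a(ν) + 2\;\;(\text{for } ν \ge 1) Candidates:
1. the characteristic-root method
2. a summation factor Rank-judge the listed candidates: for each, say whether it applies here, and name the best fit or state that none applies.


Best approach: a summation factor — first-order linear but the coefficient ν + 1 moves with the index — divide by the cumulative product and telescope.
- the characteristic-root method — an index-dependent weight blocks the pure exponential ansatz.
- a summation factor — a fit — the right tool for this form.


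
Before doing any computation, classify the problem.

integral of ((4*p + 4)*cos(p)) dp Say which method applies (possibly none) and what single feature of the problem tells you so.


Diagnosis: integration by parts — the integrand splits as 4*p + 4 times cos(p) — repeatedly differentiating the polynomial part kills it, which is the parts ladder.


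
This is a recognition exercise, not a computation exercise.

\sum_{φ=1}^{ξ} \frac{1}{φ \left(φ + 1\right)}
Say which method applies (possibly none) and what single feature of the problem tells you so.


Diagnosis: telescoping — \frac{1}{φ \left(φ + 1\right)} is a collapsed telescope: expand it into simple fractions to see the cancellation.


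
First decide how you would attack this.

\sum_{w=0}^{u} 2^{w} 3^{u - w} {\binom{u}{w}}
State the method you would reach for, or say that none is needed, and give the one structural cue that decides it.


Method: the binomial theorem — the summand is term w of a binomial expansion in 2 and 3; the whole sum is a single power.


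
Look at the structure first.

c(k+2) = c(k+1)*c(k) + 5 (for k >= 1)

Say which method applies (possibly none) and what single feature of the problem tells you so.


Method: no special technique — this one you iterate or analyze qualitatively: the nonlinearity defeats linear solution methods.


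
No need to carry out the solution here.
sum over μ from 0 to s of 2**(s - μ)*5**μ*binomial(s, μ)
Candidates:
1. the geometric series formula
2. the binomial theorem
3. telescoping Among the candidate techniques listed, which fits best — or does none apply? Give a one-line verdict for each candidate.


Method: the binomial theorem — terms weighting binomial(s, μ) against matched powers of 5 and 2 reassemble into (5 + 2)^s by the binomial theorem.
- the geometric series formula — dividing successive terms gives an index-dependent quantity, not a constant.
- the binomial theorem — yes — fits the structure here.
- telescoping: as presented, consecutive terms share no shifted copy to cancel against — no rewrite is on display to change that.


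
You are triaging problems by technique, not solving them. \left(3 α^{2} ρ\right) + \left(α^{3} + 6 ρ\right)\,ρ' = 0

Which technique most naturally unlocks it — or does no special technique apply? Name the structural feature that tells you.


Verdict: the exact-equation method — equality of cross partials is the green light — assemble the potential function term by term.


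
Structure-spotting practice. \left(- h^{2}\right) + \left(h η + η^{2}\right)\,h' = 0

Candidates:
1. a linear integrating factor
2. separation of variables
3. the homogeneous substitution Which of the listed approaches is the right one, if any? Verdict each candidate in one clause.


Best approach: the homogeneous substitution — the slope's numerator and denominator have matching total degree, so it depends only on h/η and the ratio substitution collapses it. A Bernoulli substitution after rearrangement (possibly exchanging dependent and independent variable) is a fair alternative; the homogeneous route works on the equation as it stands.
- a linear integrating factor: a nonlinear term in the unknown puts this outside the integrating-factor template.
- separation of variables: no algebra isolates the independent variable on one side and the unknown on the other.
- the homogeneous substitution — yes — fits the structure here.


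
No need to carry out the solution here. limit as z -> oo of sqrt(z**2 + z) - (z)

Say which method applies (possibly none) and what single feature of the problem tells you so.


Method: conjugate multiplication — divergence minus divergence hides a finite answer — expose it by pairing sqrt(z**2 + z) - z with its conjugate.


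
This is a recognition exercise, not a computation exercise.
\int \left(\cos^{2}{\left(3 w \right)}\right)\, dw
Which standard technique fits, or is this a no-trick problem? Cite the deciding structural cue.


Best approach: a trigonometric identity — \cos^{2}{\left(3 w \right)} is an even power — the power-reduction identity rewrites it into first-degree cosines.


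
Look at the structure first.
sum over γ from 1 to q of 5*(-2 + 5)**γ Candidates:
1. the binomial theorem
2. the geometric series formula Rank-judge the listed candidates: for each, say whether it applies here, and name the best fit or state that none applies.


Diagnosis: the geometric series formula — consecutive terms stand in a fixed index-free ratio — the geometric sum formula closes it.
- the binomial theorem: no binomial coefficients pair up with complementary powers here.
- the geometric series formula — applies; the problem has the shape this method handles.


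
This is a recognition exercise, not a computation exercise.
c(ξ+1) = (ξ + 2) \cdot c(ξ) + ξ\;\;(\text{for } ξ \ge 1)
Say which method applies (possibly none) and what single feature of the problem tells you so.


Verdict: a summation factor — the coefficient ξ + 2 drifts with the index, so no fixed root exists; normalizing by the cumulative product telescopes it.


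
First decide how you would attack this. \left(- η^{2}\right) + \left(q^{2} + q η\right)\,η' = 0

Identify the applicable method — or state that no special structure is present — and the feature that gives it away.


Technique: the homogeneous substitution — the slope's numerator and denominator share total degree; set v = η/q and the equation drops to separable form. A Bernoulli-style rewrite — possibly after exchanging which variable is treated as dependent — would work as well; the homogeneous substitution is the more immediate reading here.


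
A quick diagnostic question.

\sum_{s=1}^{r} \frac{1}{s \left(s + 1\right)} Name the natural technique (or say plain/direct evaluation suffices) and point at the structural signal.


Best approach: telescoping — after splitting \frac{1}{s \left(s + 1\right)} into partial fractions, the pieces are shifted copies of one function and cancel telescopically.


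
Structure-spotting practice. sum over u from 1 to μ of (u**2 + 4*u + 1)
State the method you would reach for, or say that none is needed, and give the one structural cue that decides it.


Technique: no special technique — the summand is a plain polynomial in u (expanding first if it arrives factored); standard power-sum formulas evaluate it term by term.


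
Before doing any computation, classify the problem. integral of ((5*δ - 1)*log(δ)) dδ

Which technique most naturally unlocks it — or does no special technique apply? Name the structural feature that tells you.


Best approach: integration by parts — the logarithm log(δ) has no power-rule antiderivative to read off directly, but its derivative is algebraic — so differentiate log(δ) and integrate the polynomial factor 5*δ - 1.


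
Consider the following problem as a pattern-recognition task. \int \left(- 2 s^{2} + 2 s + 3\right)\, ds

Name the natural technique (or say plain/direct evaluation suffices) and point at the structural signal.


Verdict: no special technique — every term is a constant multiple of a power of s; term-wise power-rule integration needs no preliminary transformation.


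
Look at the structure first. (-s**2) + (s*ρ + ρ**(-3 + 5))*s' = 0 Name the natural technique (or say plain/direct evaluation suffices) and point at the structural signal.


Technique: the homogeneous substitution — the slope is degree-zero homogeneous: the ratio substitution v = s/ρ collapses it. A Bernoulli substitution after rearrangement (possibly exchanging dependent and independent variable) is a fair alternative; the homogeneous route works on the equation as it stands.


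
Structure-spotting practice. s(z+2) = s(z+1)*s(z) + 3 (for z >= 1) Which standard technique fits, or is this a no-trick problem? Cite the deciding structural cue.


Verdict: no special technique — the map from one term to the next is curved, not linear, so linear closed-form machinery does not attach.


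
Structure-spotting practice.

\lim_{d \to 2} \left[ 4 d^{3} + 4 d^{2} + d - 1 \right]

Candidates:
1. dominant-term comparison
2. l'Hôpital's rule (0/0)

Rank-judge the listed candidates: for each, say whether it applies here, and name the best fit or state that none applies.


Diagnosis: no special technique — the expression is continuous at 2 — substitute and evaluate; no indeterminate form appears.
- dominant-term comparison — this limit is not decided by comparing polynomial growth at infinity.
- l'Hôpital's rule (0/0) — substituting the point produces a determinate value, not a 0 over 0 clash.


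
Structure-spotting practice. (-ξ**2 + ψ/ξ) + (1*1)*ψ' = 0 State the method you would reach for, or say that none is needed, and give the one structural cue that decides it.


Technique: a linear integrating factor — the unknown enters only to the first power against a nonzero forcing term — the integrating-factor template applies directly.


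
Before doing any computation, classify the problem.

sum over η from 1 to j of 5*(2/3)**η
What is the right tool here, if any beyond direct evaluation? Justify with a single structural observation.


Verdict: the geometric series formula — the ratio of consecutive terms is the constant 2/3, independent of the index — a geometric sum.


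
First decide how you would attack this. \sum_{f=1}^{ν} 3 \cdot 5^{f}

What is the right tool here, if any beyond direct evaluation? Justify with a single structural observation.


Diagnosis: the geometric series formula — each term is 5 times the previous one, so the geometric-series formula applies directly.


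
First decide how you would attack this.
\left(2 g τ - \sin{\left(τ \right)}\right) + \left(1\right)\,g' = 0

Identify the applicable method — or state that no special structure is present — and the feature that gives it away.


Verdict: a linear integrating factor — the unknown enters only to the first power against a nonzero forcing term — the integrating-factor template applies directly.


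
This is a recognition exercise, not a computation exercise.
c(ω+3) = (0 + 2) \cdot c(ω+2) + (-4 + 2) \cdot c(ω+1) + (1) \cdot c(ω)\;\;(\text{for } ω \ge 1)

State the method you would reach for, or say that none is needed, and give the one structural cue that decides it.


Technique: the characteristic-root method — shift-invariance with fixed coefficients calls for exponential trials; the characteristic polynomial finds every r^ω.


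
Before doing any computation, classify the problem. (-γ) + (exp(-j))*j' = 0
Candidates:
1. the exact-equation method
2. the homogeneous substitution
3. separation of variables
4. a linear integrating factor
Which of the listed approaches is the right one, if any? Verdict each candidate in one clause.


Technique: separation of variables — all dependence on the two variables factors apart, the defining separable shape.
- the exact-equation method — any potential here is of the trivial single-variable kind; the exact method earns its name only with genuine cross terms.
- the homogeneous substitution — the ratio of the variables does not determine the slope.
- separation of variables: a fit — the right tool for this form.
- a linear integrating factor: the unknown enters nonlinearly (through a power, a denominator, or a transcendental function), which the linear integrating-factor recipe cannot absorb as-is — any repair would come from a preliminary substitution, not the factor.


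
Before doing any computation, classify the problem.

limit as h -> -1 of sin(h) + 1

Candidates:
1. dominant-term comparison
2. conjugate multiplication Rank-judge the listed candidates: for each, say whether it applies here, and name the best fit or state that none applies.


Technique: no special technique — the function is continuous at -1; evaluation is itself the limit, no machinery required.
- dominant-term comparison — leading-power comparison does not apply to this form.
- conjugate multiplication: the conjugate move applies to radical differences, which this is not.


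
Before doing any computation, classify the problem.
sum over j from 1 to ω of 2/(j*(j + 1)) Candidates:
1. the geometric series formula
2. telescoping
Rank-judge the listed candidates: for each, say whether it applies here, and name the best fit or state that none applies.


Diagnosis: telescoping — the denominator's roots in 2/(j*(j + 1)) sit an integer apart: decomposition produces a self-cancelling chain.
- the geometric series formula — the term-to-term ratio drifts with the index — the one thing the geometric formula cannot absorb.
- telescoping: applicable, and directly so.


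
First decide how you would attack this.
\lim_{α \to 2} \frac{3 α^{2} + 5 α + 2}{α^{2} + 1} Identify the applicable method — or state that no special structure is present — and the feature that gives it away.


Method: no special technique — no zero denominators, no indeterminate clash at 2 — substitute and read off the value.


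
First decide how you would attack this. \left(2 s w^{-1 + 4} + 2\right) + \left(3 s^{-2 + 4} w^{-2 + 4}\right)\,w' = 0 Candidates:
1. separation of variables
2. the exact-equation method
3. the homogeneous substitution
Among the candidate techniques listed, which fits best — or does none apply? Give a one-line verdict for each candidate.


Diagnosis: the exact-equation method — because the two cross partials coincide, the form is conservative as written — recover its potential in (s, w).
- separation of variables: the two dependences are entangled, not a clean product of one-variable pieces.
- the exact-equation method: a fit — the right tool for this form.
- the homogeneous substitution: the slope changes under joint rescaling, failing the degree-zero test.


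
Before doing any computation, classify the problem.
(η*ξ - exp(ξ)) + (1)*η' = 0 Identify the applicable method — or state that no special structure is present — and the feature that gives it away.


Diagnosis: a linear integrating factor — the unknown enters only to the first power against a nonzero forcing term — the integrating-factor template applies directly.


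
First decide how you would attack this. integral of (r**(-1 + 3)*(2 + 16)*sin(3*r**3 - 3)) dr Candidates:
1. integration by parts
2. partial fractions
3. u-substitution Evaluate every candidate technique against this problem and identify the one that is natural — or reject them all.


Method: u-substitution — viewed as a product, the integrand is a composition evaluated at 3*r**3 - 3 times (a constant multiple of) that inner expression's derivative, so u = 3*r**3 - 3 makes it elementary.
- integration by parts: the non-polynomial partner is not one of the parts kernels — exp, sine, or cosine with a degree-1 argument, or a logarithm.
- partial fractions: there is no rational-function structure to decompose.
- u-substitution — applicable, and directly so.


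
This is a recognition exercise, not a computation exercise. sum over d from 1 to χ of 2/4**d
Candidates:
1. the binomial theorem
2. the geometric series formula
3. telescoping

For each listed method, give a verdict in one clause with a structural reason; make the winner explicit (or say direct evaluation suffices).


Diagnosis: the geometric series formula — consecutive terms stand in a fixed index-free ratio — the geometric sum formula closes it.
- the binomial theorem: there is no sum-raised-to-a-power identity hiding in these terms.
- the geometric series formula — yes, a natural case for it.
- telescoping — as presented, consecutive terms share no shifted copy to cancel against — no rewrite is on display to change that.


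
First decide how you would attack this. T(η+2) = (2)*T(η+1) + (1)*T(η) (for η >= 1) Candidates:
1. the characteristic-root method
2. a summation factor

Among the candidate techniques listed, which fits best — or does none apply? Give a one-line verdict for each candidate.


Technique: the characteristic-root method — because shifting η leaves the equation's coefficients unchanged, exponential trials reduce it to algebra.
- the characteristic-root method — applicable, and directly so.
- a summation factor — a summation factor telescopes one-step recursions; this one carries higher-order memory.


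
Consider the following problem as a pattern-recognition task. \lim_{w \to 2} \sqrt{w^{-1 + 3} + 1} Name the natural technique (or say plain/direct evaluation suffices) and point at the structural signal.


Method: no special technique — the expression is continuous at the evaluation point — substitute directly; no indeterminate form appears.


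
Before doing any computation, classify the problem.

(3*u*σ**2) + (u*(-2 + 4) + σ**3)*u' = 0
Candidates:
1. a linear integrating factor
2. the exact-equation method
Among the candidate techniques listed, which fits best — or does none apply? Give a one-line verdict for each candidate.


Best approach: the exact-equation method — checking ∂/∂u of 3*u*σ**2 against ∂/∂σ of (u*(-2 + 4) + σ**3): they match — the equation is exact as it stands.
- a linear integrating factor: the unknown enters nonlinearly (through a power, a denominator, or a transcendental function), which the linear integrating-factor recipe cannot absorb as-is — any repair would come from a preliminary substitution, not the factor.
- the exact-equation method: a fit — the right tool for this form.


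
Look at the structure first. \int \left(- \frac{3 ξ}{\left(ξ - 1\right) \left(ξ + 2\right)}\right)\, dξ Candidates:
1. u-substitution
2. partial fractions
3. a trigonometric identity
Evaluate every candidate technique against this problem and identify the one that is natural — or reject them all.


Best approach: partial fractions — a proper rational integrand whose denominator splits into simpler factors — decompose into partial fractions first.
- u-substitution: no subexpression of the integrand pairs with its own derivative as a factor — individual terms may offer their own substitutions, but any change of variable covering the whole integral would have to be constructed from outside the expression.
- partial fractions: applies; the problem has the shape this method handles.
- a trigonometric identity — no sine or cosine appears, so there is nothing for a trigonometric identity to act on.
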